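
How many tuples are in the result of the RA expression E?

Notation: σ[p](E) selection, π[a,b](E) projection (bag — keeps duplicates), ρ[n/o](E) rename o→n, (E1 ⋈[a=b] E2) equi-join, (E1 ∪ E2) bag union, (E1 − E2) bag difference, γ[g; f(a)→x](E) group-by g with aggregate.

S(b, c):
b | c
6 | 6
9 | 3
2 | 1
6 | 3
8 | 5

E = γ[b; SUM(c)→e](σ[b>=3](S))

Row counts bottom-up:
  S → 5
  σ[b>=3](S) → 4
  γ[b; SUM(c)→e](σ[b>=3](S)) → 3

|E| = 3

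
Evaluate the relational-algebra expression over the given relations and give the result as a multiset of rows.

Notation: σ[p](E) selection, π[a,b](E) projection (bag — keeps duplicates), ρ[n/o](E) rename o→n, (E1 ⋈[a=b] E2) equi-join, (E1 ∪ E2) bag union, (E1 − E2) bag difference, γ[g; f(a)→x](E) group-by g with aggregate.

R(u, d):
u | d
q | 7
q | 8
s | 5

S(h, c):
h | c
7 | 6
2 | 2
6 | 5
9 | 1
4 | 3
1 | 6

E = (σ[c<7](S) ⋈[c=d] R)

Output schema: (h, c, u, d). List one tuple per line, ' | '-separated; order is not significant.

Per-node cardinality:
  S → 6
  σ[c<7](S) → 6
  R → 3
  (σ[c<7](S) ⋈[c=d] R) → 1

== RESULT ==
h | c | u | d
6 | 5 | s | 5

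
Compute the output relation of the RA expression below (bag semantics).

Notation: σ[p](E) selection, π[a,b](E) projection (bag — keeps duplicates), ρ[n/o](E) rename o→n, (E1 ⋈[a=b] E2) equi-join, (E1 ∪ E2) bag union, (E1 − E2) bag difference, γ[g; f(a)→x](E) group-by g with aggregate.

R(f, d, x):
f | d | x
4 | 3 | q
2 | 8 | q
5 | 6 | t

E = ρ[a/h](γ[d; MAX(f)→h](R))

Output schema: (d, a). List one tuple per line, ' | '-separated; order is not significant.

Subexpression sizes:
  R → 3
  γ[d; MAX(f)→h](R) → 3
  ρ[a/h](γ[d; MAX(f)→h](R)) → 3

== RESULT ==
d | a
3 | 4
6 | 5
8 | 2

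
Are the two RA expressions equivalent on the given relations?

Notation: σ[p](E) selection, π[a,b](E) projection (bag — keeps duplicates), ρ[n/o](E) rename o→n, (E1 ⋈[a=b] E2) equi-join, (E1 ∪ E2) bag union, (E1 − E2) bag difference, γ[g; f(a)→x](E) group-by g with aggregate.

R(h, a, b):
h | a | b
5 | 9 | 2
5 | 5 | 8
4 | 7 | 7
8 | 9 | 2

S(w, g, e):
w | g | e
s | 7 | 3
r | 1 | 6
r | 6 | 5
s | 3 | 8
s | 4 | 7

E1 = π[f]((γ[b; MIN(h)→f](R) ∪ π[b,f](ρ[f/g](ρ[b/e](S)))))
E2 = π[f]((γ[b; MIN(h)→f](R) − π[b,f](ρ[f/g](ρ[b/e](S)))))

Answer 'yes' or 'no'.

E1 row counts bottom-up:
  R → 4
  γ[b; MIN(h)→f](R) → 3
  S → 5
  ρ[b/e](S) → 5
  ρ[f/g](ρ[b/e](S)) → 5
  π[b,f](ρ[f/g](ρ[b/e](S))) → 5
  (γ[b; MIN(h)→f](R) ∪ π[b,f](ρ[f/g](ρ[b/e](S)))) → 8
  π[f]((γ[b; MIN(h)→f](R) ∪ π[b,f](ρ[f/g](ρ[b/e](S))))) → 8
E2 row counts bottom-up:
  R → 4
  γ[b; MIN(h)→f](R) → 3
  S → 5
  ρ[b/e](S) → 5
  ρ[f/g](ρ[b/e](S)) → 5
  π[b,f](ρ[f/g](ρ[b/e](S))) → 5
  (γ[b; MIN(h)→f](R) − π[b,f](ρ[f/g](ρ[b/e](S)))) → 2
  π[f]((γ[b; MIN(h)→f](R) − π[b,f](ρ[f/g](ρ[b/e](S))))) → 2

E1 result:
f
1
3
4
4
5
5
6
7
E2 result:
f
5
5
Witness: (6,) appears 1× in E1 but 0× in E2.

no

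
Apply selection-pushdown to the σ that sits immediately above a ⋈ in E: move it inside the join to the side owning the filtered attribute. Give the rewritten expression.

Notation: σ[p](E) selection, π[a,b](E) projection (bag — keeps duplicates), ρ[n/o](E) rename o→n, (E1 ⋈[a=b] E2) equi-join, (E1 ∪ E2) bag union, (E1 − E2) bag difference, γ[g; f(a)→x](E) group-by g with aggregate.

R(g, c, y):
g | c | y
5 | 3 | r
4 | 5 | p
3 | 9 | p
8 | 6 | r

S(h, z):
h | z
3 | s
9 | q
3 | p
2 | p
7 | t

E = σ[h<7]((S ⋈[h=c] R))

σ filters on h, owned by the left side.
E' = (σ[h<7](S) ⋈[h=c] R)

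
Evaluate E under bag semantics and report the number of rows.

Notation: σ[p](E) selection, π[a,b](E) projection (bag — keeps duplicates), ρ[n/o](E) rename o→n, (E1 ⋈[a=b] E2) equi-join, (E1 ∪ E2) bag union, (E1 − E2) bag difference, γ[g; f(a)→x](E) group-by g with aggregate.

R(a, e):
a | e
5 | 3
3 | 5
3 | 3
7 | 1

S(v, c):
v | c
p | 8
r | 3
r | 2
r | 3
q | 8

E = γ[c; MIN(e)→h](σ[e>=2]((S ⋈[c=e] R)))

Row counts bottom-up:
  S → 5
  R → 4
  (S ⋈[c=e] R) → 4
  σ[e>=2]((S ⋈[c=e] R)) → 4
  γ[c; MIN(e)→h](σ[e>=2]((S ⋈[c=e] R))) → 1

|E| = 1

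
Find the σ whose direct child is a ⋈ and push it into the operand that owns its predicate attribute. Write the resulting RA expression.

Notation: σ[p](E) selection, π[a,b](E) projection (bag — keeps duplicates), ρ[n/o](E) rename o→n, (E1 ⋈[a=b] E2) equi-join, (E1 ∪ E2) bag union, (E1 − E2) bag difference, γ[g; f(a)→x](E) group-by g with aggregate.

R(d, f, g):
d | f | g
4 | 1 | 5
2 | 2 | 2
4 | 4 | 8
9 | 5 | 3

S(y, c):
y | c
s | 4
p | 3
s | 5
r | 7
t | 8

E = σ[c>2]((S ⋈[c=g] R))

σ filters on c, owned by the left side.
E' = (σ[c>2](S) ⋈[c=g] R)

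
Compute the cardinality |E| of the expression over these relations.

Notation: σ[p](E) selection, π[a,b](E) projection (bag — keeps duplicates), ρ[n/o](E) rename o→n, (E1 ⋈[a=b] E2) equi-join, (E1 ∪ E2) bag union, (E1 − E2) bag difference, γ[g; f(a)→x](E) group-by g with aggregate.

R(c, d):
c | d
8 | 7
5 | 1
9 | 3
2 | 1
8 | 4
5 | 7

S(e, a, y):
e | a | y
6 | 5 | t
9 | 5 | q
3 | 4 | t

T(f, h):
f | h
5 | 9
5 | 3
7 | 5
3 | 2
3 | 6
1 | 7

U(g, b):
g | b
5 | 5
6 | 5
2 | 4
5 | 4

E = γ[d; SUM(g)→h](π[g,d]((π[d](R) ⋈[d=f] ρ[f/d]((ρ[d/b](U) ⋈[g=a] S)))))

Stepwise |·|:
  R → 6
  π[d](R) → 6
  U → 4
  ρ[d/b](U) → 4
  S → 3
  (ρ[d/b](U) ⋈[g=a] S) → 4
  ρ[f/d]((ρ[d/b](U) ⋈[g=a] S)) → 4
  (π[d](R) ⋈[d=f] ρ[f/d]((ρ[d/b](U) ⋈[g=a] S))) → 2
  π[g,d]((π[d](R) ⋈[d=f] ρ[f/d]((ρ[d/b](U) ⋈[g=a] S)))) → 2
  γ[d; SUM(g)→h](π[g,d]((π[d](R) ⋈[d=f] ρ[f/d]((ρ[d/b](U) ⋈[g=a] S))))) → 1

|E| = 1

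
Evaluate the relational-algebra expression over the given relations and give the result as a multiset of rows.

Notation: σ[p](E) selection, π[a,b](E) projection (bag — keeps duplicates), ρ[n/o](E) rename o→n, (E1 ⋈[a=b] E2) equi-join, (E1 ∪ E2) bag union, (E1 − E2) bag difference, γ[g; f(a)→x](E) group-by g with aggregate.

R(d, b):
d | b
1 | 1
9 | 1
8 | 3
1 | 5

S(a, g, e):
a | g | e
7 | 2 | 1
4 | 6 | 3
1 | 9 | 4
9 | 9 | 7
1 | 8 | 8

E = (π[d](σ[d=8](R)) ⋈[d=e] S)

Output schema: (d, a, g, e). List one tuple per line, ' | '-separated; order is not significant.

Row counts bottom-up:
  R → 4
  σ[d=8](R) → 1
  π[d](σ[d=8](R)) → 1
  S → 5
  (π[d](σ[d=8](R)) ⋈[d=e] S) → 1

== RESULT ==
d | a | g | e
8 | 1 | 8 | 8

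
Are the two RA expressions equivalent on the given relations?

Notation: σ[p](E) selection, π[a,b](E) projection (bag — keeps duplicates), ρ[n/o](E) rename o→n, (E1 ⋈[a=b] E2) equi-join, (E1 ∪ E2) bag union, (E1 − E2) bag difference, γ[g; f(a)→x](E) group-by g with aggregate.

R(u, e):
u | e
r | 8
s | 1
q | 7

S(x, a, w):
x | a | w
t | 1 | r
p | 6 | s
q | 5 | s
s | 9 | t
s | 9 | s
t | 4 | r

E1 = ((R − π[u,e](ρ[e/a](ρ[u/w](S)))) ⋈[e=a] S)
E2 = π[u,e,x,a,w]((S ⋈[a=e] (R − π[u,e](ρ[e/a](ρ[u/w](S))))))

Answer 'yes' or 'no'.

E1 row counts bottom-up:
  R → 3
  S → 6
  ρ[u/w](S) → 6
  ρ[e/a](ρ[u/w](S)) → 6
  π[u,e](ρ[e/a](ρ[u/w](S))) → 6
  (R − π[u,e](ρ[e/a](ρ[u/w](S)))) → 3
  S → 6
  ((R − π[u,e](ρ[e/a](ρ[u/w](S)))) ⋈[e=a] S) → 1
E2 row counts bottom-up:
  S → 6
  R → 3
  S → 6
  ρ[u/w](S) → 6
  ρ[e/a](ρ[u/w](S)) → 6
  π[u,e](ρ[e/a](ρ[u/w](S))) → 6
  (R − π[u,e](ρ[e/a](ρ[u/w](S)))) → 3
  (S ⋈[a=e] (R − π[u,e](ρ[e/a](ρ[u/w](S))))) → 1
  π[u,e,x,a,w]((S ⋈[a=e] (R − π[u,e](ρ[e/a](ρ[u/w](S)))))) → 1

E1 and E2 produce the same multiset:
u | e | x | a | w
s | 1 | t | 1 | r

yes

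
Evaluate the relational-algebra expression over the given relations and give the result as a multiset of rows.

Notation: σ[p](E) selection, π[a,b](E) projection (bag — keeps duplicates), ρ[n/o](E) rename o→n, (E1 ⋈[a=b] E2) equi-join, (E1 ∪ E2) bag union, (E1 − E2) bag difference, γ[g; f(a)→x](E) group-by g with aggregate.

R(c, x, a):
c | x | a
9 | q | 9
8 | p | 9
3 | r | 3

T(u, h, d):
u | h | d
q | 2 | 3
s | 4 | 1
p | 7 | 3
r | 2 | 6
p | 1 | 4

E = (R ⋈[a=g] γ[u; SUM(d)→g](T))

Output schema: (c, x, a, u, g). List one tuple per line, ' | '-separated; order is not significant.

Per-node cardinality:
  R → 3
  T → 5
  γ[u; SUM(d)→g](T) → 4
  (R ⋈[a=g] γ[u; SUM(d)→g](T)) → 1

== RESULT ==
c | x | a | u | g
3 | r | 3 | q | 3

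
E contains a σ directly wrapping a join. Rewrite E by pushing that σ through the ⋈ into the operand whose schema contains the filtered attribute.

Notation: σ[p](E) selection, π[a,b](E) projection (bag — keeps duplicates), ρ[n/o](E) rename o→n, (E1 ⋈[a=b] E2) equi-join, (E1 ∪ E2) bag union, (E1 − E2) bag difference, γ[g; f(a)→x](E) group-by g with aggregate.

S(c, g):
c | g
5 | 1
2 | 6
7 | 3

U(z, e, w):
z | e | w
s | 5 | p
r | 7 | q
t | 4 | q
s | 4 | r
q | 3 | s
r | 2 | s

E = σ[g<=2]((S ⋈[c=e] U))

σ filters on g, owned by the left side.
E' = (σ[g<=2](S) ⋈[c=e] U)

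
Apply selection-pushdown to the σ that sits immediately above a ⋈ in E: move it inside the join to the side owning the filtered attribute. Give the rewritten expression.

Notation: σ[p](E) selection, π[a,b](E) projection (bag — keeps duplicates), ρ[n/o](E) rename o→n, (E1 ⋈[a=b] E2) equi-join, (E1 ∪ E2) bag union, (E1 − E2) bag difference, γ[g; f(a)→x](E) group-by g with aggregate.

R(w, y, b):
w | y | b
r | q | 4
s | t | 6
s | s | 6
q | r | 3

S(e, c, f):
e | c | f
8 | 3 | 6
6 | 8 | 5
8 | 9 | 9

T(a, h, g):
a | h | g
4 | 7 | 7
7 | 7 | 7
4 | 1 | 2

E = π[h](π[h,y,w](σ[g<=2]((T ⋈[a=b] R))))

σ filters on g, owned by the left side.
E' = π[h](π[h,y,w]((σ[g<=2](T) ⋈[a=b] R)))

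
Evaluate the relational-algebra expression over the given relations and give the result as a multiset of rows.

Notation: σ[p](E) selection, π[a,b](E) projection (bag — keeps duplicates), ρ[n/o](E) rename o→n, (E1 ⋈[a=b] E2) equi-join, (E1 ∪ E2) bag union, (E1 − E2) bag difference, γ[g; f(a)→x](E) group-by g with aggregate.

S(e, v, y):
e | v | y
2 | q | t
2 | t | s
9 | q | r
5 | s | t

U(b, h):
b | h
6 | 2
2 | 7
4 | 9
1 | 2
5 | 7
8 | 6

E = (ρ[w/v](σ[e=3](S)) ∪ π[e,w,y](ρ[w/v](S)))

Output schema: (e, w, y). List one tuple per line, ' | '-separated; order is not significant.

Per-node cardinality:
  S → 4
  σ[e=3](S) → 0
  ρ[w/v](σ[e=3](S)) → 0
  S → 4
  ρ[w/v](S) → 4
  π[e,w,y](ρ[w/v](S)) → 4
  (ρ[w/v](σ[e=3](S)) ∪ π[e,w,y](ρ[w/v](S))) → 4

== RESULT ==
e | w | y
2 | q | t
2 | t | s
5 | s | t
9 | q | r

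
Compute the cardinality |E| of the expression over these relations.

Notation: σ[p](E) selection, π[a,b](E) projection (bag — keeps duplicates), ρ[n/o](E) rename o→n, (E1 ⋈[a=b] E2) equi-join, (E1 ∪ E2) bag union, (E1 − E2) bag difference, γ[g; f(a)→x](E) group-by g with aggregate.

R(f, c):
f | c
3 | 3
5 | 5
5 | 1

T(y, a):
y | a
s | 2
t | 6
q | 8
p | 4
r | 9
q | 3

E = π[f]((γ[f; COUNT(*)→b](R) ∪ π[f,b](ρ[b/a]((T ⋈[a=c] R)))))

Row counts bottom-up:
  R → 3
  γ[f; COUNT(*)→b](R) → 2
  T → 6
  R → 3
  (T ⋈[a=c] R) → 1
  ρ[b/a]((T ⋈[a=c] R)) → 1
  π[f,b](ρ[b/a]((T ⋈[a=c] R))) → 1
  (γ[f; COUNT(*)→b](R) ∪ π[f,b](ρ[b/a]((T ⋈[a=c] R)))) → 3
  π[f]((γ[f; COUNT(*)→b](R) ∪ π[f,b](ρ[b/a]((T ⋈[a=c] R))))) → 3

|E| = 3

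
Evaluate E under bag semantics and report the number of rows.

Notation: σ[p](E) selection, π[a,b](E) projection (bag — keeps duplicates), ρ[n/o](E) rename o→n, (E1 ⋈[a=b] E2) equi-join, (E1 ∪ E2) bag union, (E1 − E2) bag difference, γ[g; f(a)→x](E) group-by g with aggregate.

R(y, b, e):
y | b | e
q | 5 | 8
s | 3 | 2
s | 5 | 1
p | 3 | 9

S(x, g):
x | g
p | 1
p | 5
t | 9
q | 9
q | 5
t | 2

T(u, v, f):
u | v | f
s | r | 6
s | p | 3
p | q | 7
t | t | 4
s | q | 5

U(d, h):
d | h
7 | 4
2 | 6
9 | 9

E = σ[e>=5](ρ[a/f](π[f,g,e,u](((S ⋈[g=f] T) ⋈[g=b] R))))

Row counts bottom-up:
  S → 6
  T → 5
  (S ⋈[g=f] T) → 2
  R → 4
  ((S ⋈[g=f] T) ⋈[g=b] R) → 4
  π[f,g,e,u](((S ⋈[g=f] T) ⋈[g=b] R)) → 4
  ρ[a/f](π[f,g,e,u](((S ⋈[g=f] T) ⋈[g=b] R))) → 4
  σ[e>=5](ρ[a/f](π[f,g,e,u](((S ⋈[g=f] T) ⋈[g=b] R)))) → 2

|E| = 2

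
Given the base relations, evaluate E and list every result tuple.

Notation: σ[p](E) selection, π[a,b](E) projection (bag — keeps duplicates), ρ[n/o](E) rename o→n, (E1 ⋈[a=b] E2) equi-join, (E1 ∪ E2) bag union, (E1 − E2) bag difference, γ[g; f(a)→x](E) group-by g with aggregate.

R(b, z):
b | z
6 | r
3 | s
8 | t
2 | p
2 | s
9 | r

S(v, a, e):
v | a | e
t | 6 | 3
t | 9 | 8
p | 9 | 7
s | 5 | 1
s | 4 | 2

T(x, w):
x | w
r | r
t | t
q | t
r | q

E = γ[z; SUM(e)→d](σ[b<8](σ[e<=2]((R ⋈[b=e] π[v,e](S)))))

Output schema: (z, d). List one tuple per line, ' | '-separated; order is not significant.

Row counts bottom-up:
  R → 6
  S → 5
  π[v,e](S) → 5
  (R ⋈[b=e] π[v,e](S)) → 4
  σ[e<=2]((R ⋈[b=e] π[v,e](S))) → 2
  σ[b<8](σ[e<=2]((R ⋈[b=e] π[v,e](S)))) → 2
  γ[z; SUM(e)→d](σ[b<8](σ[e<=2]((R ⋈[b=e] π[v,e](S))))) → 2

== RESULT ==
z | d
p | 2
s | 2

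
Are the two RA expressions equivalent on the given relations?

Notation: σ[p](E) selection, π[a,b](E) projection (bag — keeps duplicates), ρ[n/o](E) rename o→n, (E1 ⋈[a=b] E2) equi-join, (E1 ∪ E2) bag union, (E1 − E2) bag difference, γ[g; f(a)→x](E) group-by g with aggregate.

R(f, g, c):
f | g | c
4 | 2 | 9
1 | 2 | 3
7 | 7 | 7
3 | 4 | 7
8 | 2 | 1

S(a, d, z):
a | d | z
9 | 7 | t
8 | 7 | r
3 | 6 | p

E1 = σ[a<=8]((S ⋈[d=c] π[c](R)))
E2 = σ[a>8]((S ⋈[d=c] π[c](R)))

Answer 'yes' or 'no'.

E1 per-node cardinality:
  S → 3
  R → 5
  π[c](R) → 5
  (S ⋈[d=c] π[c](R)) → 4
  σ[a<=8]((S ⋈[d=c] π[c](R))) → 2
E2 per-node cardinality:
  S → 3
  R → 5
  π[c](R) → 5
  (S ⋈[d=c] π[c](R)) → 4
  σ[a>8]((S ⋈[d=c] π[c](R))) → 2

E1 result:
a | d | z | c
8 | 7 | r | 7
8 | 7 | r | 7
E2 result:
a | d | z | c
9 | 7 | t | 7
9 | 7 | t | 7
Witness: (9, 7, 't', 7) appears 0× in E1 but 2× in E2.

no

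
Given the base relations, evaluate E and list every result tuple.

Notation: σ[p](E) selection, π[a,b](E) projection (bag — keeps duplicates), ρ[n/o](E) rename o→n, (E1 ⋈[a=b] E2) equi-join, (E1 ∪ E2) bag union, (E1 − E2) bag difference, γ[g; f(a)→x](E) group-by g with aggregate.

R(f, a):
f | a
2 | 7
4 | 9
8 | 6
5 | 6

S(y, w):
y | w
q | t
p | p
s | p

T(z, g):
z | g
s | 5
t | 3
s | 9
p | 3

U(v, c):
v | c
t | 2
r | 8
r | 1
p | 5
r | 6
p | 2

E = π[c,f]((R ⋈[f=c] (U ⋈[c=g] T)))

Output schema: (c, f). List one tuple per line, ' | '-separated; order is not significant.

Row counts bottom-up:
  R → 4
  U → 6
  T → 4
  (U ⋈[c=g] T) → 1
  (R ⋈[f=c] (U ⋈[c=g] T)) → 1
  π[c,f]((R ⋈[f=c] (U ⋈[c=g] T))) → 1

== RESULT ==
c | f
5 | 5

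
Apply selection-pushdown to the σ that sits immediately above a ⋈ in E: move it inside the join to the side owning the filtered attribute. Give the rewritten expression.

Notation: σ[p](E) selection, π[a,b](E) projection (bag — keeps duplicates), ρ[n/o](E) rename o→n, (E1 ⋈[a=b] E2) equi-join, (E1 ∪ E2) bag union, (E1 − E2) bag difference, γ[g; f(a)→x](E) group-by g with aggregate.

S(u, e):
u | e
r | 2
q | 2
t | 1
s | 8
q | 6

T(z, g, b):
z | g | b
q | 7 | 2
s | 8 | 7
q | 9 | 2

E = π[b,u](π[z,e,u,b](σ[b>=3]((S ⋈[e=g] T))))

σ filters on b, owned by the right side.
E' = π[b,u](π[z,e,u,b]((S ⋈[e=g] σ[b>=3](T))))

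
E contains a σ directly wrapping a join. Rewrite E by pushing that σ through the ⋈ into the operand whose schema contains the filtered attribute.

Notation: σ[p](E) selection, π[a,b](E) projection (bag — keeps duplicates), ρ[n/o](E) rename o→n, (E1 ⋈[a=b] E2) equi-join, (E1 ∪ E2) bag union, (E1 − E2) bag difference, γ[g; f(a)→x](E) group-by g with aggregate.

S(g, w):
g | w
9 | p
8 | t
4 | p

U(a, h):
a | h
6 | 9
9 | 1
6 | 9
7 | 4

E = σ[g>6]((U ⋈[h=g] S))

σ filters on g, owned by the right side.
E' = (U ⋈[h=g] σ[g>6](S))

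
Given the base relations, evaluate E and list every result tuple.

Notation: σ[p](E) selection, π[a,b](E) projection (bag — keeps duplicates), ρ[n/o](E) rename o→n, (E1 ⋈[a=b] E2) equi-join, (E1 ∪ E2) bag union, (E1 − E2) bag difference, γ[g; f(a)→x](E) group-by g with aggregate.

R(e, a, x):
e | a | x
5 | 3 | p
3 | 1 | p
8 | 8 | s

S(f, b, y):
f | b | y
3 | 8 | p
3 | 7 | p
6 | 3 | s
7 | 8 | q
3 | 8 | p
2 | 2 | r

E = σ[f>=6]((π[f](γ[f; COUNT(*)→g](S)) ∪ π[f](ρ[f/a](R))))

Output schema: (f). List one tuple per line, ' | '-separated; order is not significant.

Subexpression sizes:
  S → 6
  γ[f; COUNT(*)→g](S) → 4
  π[f](γ[f; COUNT(*)→g](S)) → 4
  R → 3
  ρ[f/a](R) → 3
  π[f](ρ[f/a](R)) → 3
  (π[f](γ[f; COUNT(*)→g](S)) ∪ π[f](ρ[f/a](R))) → 7
  σ[f>=6]((π[f](γ[f; COUNT(*)→g](S)) ∪ π[f](ρ[f/a](R)))) → 3

== RESULT ==
f
6
7
8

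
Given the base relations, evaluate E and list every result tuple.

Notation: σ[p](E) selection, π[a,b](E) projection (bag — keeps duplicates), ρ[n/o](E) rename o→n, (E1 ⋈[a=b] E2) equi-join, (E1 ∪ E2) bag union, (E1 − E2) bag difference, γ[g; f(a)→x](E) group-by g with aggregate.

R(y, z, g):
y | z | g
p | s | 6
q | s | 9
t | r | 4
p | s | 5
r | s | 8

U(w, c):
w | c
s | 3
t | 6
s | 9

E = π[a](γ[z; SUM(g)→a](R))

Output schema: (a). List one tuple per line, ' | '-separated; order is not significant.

Per-node cardinality:
  R → 5
  γ[z; SUM(g)→a](R) → 2
  π[a](γ[z; SUM(g)→a](R)) → 2

== RESULT ==
a
4
28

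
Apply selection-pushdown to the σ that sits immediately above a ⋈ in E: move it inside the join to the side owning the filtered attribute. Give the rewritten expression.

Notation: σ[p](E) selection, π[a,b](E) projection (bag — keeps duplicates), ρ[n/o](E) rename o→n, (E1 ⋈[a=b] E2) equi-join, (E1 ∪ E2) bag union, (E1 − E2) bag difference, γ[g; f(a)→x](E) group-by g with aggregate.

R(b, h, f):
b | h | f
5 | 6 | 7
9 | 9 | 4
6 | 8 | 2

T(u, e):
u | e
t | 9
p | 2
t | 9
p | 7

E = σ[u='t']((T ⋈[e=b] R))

σ filters on u, owned by the left side.
E' = (σ[u='t'](T) ⋈[e=b] R)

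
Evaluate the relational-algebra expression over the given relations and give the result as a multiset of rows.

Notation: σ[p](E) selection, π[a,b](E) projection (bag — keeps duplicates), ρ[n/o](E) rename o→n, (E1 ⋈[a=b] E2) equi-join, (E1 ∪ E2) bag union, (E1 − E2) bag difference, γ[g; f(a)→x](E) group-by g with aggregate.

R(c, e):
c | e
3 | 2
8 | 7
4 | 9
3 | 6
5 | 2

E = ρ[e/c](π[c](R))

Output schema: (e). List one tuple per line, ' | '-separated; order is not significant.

Per-node cardinality:
  R → 5
  π[c](R) → 5
  ρ[e/c](π[c](R)) → 5

== RESULT ==
e
3
3
4
5
8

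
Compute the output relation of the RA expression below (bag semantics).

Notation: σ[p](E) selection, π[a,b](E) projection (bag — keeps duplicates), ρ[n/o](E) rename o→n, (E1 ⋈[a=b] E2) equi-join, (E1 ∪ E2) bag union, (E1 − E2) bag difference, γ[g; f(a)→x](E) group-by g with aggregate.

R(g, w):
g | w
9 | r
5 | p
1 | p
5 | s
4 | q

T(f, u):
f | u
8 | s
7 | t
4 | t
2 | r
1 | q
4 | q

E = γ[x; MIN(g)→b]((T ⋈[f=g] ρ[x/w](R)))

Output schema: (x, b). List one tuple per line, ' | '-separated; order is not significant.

Per-node cardinality:
  T → 6
  R → 5
  ρ[x/w](R) → 5
  (T ⋈[f=g] ρ[x/w](R)) → 3
  γ[x; MIN(g)→b]((T ⋈[f=g] ρ[x/w](R))) → 2

== RESULT ==
x | b
p | 1
q | 4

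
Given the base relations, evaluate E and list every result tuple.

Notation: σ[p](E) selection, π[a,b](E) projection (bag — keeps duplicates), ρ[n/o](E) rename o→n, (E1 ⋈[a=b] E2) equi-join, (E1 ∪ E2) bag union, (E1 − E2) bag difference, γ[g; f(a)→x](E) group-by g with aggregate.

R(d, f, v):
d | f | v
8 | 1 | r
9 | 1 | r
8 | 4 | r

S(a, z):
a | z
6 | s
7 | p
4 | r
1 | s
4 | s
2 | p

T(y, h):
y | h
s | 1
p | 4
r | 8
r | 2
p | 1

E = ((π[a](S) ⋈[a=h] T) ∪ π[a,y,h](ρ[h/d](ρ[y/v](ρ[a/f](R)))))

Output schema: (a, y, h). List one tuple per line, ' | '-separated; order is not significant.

Stepwise |·|:
  S → 6
  π[a](S) → 6
  T → 5
  (π[a](S) ⋈[a=h] T) → 5
  R → 3
  ρ[a/f](R) → 3
  ρ[y/v](ρ[a/f](R)) → 3
  ρ[h/d](ρ[y/v](ρ[a/f](R))) → 3
  π[a,y,h](ρ[h/d](ρ[y/v](ρ[a/f](R)))) → 3
  ((π[a](S) ⋈[a=h] T) ∪ π[a,y,h](ρ[h/d](ρ[y/v](ρ[a/f](R))))) → 8

== RESULT ==
a | y | h
1 | p | 1
1 | r | 8
1 | r | 9
1 | s | 1
2 | r | 2
4 | p | 4
4 | p | 4
4 | r | 8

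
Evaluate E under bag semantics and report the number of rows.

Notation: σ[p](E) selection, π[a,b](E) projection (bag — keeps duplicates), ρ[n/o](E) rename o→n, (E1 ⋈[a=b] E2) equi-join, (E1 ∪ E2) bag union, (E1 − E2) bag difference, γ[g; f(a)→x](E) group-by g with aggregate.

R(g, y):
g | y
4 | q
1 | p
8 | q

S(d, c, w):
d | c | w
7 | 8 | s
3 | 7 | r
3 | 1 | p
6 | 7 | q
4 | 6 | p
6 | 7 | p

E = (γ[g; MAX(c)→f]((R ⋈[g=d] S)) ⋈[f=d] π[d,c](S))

Row counts bottom-up:
  R → 3
  S → 6
  (R ⋈[g=d] S) → 1
  γ[g; MAX(c)→f]((R ⋈[g=d] S)) → 1
  S → 6
  π[d,c](S) → 6
  (γ[g; MAX(c)→f]((R ⋈[g=d] S)) ⋈[f=d] π[d,c](S)) → 2

|E| = 2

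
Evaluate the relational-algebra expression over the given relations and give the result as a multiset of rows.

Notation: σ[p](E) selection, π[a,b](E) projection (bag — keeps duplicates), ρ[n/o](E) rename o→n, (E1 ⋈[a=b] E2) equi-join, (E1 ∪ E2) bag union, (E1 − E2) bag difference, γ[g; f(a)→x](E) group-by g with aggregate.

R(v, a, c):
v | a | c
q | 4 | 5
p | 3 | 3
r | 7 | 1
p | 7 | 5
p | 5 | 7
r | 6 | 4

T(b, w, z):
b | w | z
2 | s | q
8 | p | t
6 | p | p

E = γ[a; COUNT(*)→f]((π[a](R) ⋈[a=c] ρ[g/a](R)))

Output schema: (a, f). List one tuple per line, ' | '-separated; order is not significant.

Subexpression sizes:
  R → 6
  π[a](R) → 6
  R → 6
  ρ[g/a](R) → 6
  (π[a](R) ⋈[a=c] ρ[g/a](R)) → 6
  γ[a; COUNT(*)→f]((π[a](R) ⋈[a=c] ρ[g/a](R))) → 4

== RESULT ==
a | f
3 | 1
4 | 1
5 | 2
7 | 2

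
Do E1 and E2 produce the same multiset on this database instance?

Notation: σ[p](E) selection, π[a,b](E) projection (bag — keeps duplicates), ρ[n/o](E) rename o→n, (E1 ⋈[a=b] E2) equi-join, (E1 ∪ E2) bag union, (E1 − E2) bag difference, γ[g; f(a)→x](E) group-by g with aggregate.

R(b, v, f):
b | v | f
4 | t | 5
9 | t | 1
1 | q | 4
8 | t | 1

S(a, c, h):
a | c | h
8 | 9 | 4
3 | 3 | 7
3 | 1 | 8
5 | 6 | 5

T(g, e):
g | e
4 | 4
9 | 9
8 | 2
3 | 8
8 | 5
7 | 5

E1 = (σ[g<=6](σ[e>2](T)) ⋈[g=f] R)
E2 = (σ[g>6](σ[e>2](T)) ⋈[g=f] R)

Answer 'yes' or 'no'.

E1 row counts bottom-up:
  T → 6
  σ[e>2](T) → 5
  σ[g<=6](σ[e>2](T)) → 2
  R → 4
  (σ[g<=6](σ[e>2](T)) ⋈[g=f] R) → 1
E2 row counts bottom-up:
  T → 6
  σ[e>2](T) → 5
  σ[g>6](σ[e>2](T)) → 3
  R → 4
  (σ[g>6](σ[e>2](T)) ⋈[g=f] R) → 0

E1 result:
g | e | b | v | f
4 | 4 | 1 | q | 4
E2 result:
g | e | b | v | f
(0 rows)
Witness: (4, 4, 1, 'q', 4) appears 1× in E1 but 0× in E2.

no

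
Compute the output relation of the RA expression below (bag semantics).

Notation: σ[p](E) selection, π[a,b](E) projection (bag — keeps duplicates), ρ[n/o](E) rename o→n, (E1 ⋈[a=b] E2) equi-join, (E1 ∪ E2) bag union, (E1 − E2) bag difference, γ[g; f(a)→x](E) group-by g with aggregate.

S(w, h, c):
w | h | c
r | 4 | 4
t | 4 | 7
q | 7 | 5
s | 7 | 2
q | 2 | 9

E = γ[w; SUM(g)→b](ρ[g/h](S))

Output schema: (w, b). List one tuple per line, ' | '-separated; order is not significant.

Per-node cardinality:
  S → 5
  ρ[g/h](S) → 5
  γ[w; SUM(g)→b](ρ[g/h](S)) → 4

== RESULT ==
w | b
q | 9
r | 4
s | 7
t | 4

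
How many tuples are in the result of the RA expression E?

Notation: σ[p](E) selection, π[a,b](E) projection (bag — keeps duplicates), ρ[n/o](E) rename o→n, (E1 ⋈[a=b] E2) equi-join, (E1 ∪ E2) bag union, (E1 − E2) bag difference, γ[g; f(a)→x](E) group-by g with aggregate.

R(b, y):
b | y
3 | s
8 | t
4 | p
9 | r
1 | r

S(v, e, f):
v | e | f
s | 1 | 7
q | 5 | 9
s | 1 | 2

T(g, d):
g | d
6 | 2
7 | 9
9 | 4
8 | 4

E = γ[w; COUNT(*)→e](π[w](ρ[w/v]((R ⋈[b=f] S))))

Per-node cardinality:
  R → 5
  S → 3
  (R ⋈[b=f] S) → 1
  ρ[w/v]((R ⋈[b=f] S)) → 1
  π[w](ρ[w/v]((R ⋈[b=f] S))) → 1
  γ[w; COUNT(*)→e](π[w](ρ[w/v]((R ⋈[b=f] S)))) → 1

|E| = 1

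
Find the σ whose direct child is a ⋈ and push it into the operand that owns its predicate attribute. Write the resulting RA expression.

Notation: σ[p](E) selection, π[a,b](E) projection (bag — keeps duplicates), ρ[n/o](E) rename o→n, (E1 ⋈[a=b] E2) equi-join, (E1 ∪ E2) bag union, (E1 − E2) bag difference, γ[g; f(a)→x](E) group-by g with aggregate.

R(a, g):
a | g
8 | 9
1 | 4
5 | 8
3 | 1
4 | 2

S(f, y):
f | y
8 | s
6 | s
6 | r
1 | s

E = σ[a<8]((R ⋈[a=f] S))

σ filters on a, owned by the left side.
E' = (σ[a<8](R) ⋈[a=f] S)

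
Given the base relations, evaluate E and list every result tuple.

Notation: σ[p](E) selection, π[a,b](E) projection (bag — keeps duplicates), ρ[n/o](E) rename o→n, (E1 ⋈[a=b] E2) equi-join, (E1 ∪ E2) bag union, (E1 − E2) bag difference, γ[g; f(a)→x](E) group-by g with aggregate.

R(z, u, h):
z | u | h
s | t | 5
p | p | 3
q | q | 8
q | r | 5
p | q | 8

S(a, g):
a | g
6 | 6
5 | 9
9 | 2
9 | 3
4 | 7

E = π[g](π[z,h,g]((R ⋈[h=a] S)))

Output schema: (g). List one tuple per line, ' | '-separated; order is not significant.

Stepwise |·|:
  R → 5
  S → 5
  (R ⋈[h=a] S) → 2
  π[z,h,g]((R ⋈[h=a] S)) → 2
  π[g](π[z,h,g]((R ⋈[h=a] S))) → 2

== RESULT ==
g
9
9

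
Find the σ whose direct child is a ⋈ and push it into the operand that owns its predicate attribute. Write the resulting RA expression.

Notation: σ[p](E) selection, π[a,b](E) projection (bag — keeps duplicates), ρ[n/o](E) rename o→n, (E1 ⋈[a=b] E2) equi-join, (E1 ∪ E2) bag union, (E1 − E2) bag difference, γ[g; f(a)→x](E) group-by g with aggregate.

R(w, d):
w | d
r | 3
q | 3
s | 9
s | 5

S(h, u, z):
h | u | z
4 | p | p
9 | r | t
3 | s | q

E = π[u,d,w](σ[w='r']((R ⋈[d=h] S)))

σ filters on w, owned by the left side.
E' = π[u,d,w]((σ[w='r'](R) ⋈[d=h] S))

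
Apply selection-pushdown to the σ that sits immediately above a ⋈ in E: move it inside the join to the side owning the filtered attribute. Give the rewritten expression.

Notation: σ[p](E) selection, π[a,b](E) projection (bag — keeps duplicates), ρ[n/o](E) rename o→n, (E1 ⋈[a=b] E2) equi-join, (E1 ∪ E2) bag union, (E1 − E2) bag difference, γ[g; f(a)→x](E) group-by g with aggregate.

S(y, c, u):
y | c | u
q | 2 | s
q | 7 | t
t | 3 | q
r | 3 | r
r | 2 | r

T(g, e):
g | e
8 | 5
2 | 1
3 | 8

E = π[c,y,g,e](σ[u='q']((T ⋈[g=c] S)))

σ filters on u, owned by the right side.
E' = π[c,y,g,e]((T ⋈[g=c] σ[u='q'](S)))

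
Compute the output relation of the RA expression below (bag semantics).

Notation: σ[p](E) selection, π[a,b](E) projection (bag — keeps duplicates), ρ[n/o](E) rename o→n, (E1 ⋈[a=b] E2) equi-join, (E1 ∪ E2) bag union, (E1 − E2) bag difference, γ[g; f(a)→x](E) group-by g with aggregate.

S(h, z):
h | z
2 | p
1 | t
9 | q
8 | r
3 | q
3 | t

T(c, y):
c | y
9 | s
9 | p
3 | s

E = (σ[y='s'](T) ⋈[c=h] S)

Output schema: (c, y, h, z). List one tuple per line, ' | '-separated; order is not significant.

Stepwise |·|:
  T → 3
  σ[y='s'](T) → 2
  S → 6
  (σ[y='s'](T) ⋈[c=h] S) → 3

== RESULT ==
c | y | h | z
3 | s | 3 | q
3 | s | 3 | t
9 | s | 9 | q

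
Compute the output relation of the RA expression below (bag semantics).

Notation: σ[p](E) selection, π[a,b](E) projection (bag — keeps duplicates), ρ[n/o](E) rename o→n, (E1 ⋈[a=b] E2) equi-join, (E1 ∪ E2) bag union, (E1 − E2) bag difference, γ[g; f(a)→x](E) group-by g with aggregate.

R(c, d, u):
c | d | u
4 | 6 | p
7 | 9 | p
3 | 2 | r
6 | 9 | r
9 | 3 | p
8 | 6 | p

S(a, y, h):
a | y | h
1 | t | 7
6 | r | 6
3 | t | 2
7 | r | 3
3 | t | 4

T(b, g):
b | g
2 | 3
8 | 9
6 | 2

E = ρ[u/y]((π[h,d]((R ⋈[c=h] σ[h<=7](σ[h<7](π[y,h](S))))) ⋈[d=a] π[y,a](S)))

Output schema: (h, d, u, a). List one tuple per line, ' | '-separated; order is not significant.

Per-node cardinality:
  R → 6
  S → 5
  π[y,h](S) → 5
  σ[h<7](π[y,h](S)) → 4
  σ[h<=7](σ[h<7](π[y,h](S))) → 4
  (R ⋈[c=h] σ[h<=7](σ[h<7](π[y,h](S)))) → 3
  π[h,d]((R ⋈[c=h] σ[h<=7](σ[h<7](π[y,h](S))))) → 3
  S → 5
  π[y,a](S) → 5
  (π[h,d]((R ⋈[c=h] σ[h<=7](σ[h<7](π[y,h](S))))) ⋈[d=a] π[y,a](S)) → 1
  ρ[u/y]((π[h,d]((R ⋈[c=h] σ[h<=7](σ[h<7](π[y,h](S))))) ⋈[d=a] π[y,a](S))) → 1

== RESULT ==
h | d | u | a
4 | 6 | r | 6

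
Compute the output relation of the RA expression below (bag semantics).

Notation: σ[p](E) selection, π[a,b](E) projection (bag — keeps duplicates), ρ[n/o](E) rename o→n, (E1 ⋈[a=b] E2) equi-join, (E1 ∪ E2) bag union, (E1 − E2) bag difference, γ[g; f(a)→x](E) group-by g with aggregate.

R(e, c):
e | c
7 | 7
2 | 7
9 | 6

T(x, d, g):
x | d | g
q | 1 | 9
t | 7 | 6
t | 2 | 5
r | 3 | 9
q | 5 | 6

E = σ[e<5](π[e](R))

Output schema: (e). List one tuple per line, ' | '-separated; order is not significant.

Stepwise |·|:
  R → 3
  π[e](R) → 3
  σ[e<5](π[e](R)) → 1

== RESULT ==
e
2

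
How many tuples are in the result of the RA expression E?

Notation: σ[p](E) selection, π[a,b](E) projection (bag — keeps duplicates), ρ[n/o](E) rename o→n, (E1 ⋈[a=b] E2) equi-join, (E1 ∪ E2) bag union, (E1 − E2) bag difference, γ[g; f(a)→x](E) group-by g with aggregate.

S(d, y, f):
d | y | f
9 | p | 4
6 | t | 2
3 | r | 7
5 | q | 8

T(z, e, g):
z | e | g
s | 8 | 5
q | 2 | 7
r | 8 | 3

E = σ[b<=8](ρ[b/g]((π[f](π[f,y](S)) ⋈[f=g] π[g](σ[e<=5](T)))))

Per-node cardinality:
  S → 4
  π[f,y](S) → 4
  π[f](π[f,y](S)) → 4
  T → 3
  σ[e<=5](T) → 1
  π[g](σ[e<=5](T)) → 1
  (π[f](π[f,y](S)) ⋈[f=g] π[g](σ[e<=5](T))) → 1
  ρ[b/g]((π[f](π[f,y](S)) ⋈[f=g] π[g](σ[e<=5](T)))) → 1
  σ[b<=8](ρ[b/g]((π[f](π[f,y](S)) ⋈[f=g] π[g](σ[e<=5](T))))) → 1

|E| = 1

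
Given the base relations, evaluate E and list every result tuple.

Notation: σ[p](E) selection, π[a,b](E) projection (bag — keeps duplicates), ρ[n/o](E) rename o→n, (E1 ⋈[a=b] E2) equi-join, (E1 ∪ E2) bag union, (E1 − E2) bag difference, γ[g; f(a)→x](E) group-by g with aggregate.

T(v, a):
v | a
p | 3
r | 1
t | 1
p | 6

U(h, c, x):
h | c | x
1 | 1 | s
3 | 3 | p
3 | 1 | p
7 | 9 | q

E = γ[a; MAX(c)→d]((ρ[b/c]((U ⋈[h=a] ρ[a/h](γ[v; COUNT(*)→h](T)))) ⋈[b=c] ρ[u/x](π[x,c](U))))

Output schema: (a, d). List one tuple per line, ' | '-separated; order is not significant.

Per-node cardinality:
  U → 4
  T → 4
  γ[v; COUNT(*)→h](T) → 3
  ρ[a/h](γ[v; COUNT(*)→h](T)) → 3
  (U ⋈[h=a] ρ[a/h](γ[v; COUNT(*)→h](T))) → 2
  ρ[b/c]((U ⋈[h=a] ρ[a/h](γ[v; COUNT(*)→h](T)))) → 2
  U → 4
  π[x,c](U) → 4
  ρ[u/x](π[x,c](U)) → 4
  (ρ[b/c]((U ⋈[h=a] ρ[a/h](γ[v; COUNT(*)→h](T)))) ⋈[b=c] ρ[u/x](π[x,c](U))) → 4
  γ[a; MAX(c)→d]((ρ[b/c]((U ⋈[h=a] ρ[a/h](γ[v; COUNT(*)→h](T)))) ⋈[b=c] ρ[u/x](π[x,c](U)))) → 1

== RESULT ==
a | d
1 | 1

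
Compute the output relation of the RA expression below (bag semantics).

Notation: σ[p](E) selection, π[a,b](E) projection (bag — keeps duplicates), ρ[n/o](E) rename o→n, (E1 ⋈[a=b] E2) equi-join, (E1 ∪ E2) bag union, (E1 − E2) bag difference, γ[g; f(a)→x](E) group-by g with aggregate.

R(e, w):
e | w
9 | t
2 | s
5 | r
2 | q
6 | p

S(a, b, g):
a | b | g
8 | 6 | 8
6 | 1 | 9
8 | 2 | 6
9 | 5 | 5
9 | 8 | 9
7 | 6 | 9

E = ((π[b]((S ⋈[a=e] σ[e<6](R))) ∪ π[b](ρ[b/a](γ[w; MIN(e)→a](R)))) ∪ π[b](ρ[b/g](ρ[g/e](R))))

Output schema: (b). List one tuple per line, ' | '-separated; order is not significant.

Row counts bottom-up:
  S → 6
  R → 5
  σ[e<6](R) → 3
  (S ⋈[a=e] σ[e<6](R)) → 0
  π[b]((S ⋈[a=e] σ[e<6](R))) → 0
  R → 5
  γ[w; MIN(e)→a](R) → 5
  ρ[b/a](γ[w; MIN(e)→a](R)) → 5
  π[b](ρ[b/a](γ[w; MIN(e)→a](R))) → 5
  (π[b]((S ⋈[a=e] σ[e<6](R))) ∪ π[b](ρ[b/a](γ[w; MIN(e)→a](R)))) → 5
  R → 5
  ρ[g/e](R) → 5
  ρ[b/g](ρ[g/e](R)) → 5
  π[b](ρ[b/g](ρ[g/e](R))) → 5
  ((π[b]((S ⋈[a=e] σ[e<6](R))) ∪ π[b](ρ[b/a](γ[w; MIN(e)→a](R)))) ∪ π[b](ρ[b/g](ρ[g/e](R)))) → 10

== RESULT ==
b
2
2
2
2
5
5
6
6
9
9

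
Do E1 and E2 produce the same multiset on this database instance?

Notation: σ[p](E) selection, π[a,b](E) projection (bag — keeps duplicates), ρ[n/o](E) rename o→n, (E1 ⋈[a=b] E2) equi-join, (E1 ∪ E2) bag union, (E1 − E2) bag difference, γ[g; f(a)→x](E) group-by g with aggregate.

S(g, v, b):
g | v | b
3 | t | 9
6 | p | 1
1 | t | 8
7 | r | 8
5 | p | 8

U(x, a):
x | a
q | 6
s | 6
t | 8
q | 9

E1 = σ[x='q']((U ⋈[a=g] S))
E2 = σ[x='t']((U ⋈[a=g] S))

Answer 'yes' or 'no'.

E1 row counts bottom-up:
  U → 4
  S → 5
  (U ⋈[a=g] S) → 2
  σ[x='q']((U ⋈[a=g] S)) → 1
E2 row counts bottom-up:
  U → 4
  S → 5
  (U ⋈[a=g] S) → 2
  σ[x='t']((U ⋈[a=g] S)) → 0

E1 result:
x | a | g | v | b
q | 6 | 6 | p | 1
E2 result:
x | a | g | v | b
(0 rows)
Witness: ('q', 6, 6, 'p', 1) appears 1× in E1 but 0× in E2.

no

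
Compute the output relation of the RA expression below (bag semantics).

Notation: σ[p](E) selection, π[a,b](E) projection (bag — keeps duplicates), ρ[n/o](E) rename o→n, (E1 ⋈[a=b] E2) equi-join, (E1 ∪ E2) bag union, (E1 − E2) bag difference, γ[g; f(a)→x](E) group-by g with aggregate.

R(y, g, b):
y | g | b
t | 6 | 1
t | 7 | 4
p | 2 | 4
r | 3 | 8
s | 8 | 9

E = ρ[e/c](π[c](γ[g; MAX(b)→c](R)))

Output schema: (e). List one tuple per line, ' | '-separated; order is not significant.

Stepwise |·|:
  R → 5
  γ[g; MAX(b)→c](R) → 5
  π[c](γ[g; MAX(b)→c](R)) → 5
  ρ[e/c](π[c](γ[g; MAX(b)→c](R))) → 5

== RESULT ==
e
1
4
4
8
9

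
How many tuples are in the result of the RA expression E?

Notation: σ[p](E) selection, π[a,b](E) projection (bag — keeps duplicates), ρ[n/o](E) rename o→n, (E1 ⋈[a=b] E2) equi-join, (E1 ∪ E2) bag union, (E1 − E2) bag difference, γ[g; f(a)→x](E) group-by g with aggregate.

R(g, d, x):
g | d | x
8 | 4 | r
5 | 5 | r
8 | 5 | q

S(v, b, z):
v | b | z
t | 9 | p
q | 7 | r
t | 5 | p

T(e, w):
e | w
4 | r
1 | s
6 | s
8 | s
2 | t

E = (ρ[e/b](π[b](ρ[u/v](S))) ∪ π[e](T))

Stepwise |·|:
  S → 3
  ρ[u/v](S) → 3
  π[b](ρ[u/v](S)) → 3
  ρ[e/b](π[b](ρ[u/v](S))) → 3
  T → 5
  π[e](T) → 5
  (ρ[e/b](π[b](ρ[u/v](S))) ∪ π[e](T)) → 8

|E| = 8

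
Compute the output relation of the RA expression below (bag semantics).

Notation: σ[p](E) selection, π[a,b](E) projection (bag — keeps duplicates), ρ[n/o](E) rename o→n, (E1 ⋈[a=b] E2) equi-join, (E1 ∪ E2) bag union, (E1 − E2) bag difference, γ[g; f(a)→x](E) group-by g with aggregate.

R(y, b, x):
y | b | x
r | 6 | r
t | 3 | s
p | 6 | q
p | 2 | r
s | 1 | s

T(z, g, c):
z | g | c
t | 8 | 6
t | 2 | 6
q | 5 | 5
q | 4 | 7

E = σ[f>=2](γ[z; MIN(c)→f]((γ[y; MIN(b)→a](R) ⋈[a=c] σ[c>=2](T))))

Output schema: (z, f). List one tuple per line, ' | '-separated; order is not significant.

Stepwise |·|:
  R → 5
  γ[y; MIN(b)→a](R) → 4
  T → 4
  σ[c>=2](T) → 4
  (γ[y; MIN(b)→a](R) ⋈[a=c] σ[c>=2](T)) → 2
  γ[z; MIN(c)→f]((γ[y; MIN(b)→a](R) ⋈[a=c] σ[c>=2](T))) → 1
  σ[f>=2](γ[z; MIN(c)→f]((γ[y; MIN(b)→a](R) ⋈[a=c] σ[c>=2](T)))) → 1

== RESULT ==
z | f
t | 6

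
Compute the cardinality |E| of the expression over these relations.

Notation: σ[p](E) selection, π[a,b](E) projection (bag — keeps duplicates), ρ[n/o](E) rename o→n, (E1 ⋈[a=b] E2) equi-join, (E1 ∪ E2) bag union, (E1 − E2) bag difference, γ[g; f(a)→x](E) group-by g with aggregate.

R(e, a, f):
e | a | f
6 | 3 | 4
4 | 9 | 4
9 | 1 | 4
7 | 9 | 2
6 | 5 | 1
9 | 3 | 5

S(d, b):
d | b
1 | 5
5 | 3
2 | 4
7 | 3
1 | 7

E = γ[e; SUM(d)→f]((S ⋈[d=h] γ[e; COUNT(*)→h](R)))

Per-node cardinality:
  S → 5
  R → 6
  γ[e; COUNT(*)→h](R) → 4
  (S ⋈[d=h] γ[e; COUNT(*)→h](R)) → 6
  γ[e; SUM(d)→f]((S ⋈[d=h] γ[e; COUNT(*)→h](R))) → 4

|E| = 4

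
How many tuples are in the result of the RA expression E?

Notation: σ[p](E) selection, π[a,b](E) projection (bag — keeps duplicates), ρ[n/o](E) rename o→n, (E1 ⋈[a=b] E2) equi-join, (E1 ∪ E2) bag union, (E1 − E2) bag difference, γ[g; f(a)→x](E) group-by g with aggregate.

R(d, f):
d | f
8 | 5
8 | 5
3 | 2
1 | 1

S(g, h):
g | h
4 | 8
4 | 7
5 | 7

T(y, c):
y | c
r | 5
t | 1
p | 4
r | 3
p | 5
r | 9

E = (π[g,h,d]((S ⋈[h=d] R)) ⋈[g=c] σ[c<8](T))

Subexpression sizes:
  S → 3
  R → 4
  (S ⋈[h=d] R) → 2
  π[g,h,d]((S ⋈[h=d] R)) → 2
  T → 6
  σ[c<8](T) → 5
  (π[g,h,d]((S ⋈[h=d] R)) ⋈[g=c] σ[c<8](T)) → 2

|E| = 2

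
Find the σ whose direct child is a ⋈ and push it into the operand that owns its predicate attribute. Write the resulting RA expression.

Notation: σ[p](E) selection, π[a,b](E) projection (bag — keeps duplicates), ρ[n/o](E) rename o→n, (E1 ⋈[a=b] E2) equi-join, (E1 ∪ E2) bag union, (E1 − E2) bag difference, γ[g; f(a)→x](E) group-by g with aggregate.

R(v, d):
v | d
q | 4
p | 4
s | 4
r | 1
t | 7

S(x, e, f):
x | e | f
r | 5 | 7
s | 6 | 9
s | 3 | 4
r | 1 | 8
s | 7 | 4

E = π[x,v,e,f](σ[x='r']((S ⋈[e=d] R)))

σ filters on x, owned by the left side.
E' = π[x,v,e,f]((σ[x='r'](S) ⋈[e=d] R))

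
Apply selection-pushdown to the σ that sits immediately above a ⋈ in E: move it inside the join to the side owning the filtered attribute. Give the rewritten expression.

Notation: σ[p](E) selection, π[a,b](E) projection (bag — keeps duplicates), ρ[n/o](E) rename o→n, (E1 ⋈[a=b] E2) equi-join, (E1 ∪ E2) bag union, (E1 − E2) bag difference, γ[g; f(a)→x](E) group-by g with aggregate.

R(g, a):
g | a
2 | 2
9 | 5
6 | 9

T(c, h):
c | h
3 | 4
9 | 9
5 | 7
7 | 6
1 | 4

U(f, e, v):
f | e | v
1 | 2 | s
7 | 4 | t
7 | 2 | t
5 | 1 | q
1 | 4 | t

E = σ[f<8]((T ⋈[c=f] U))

σ filters on f, owned by the right side.
E' = (T ⋈[c=f] σ[f<8](U))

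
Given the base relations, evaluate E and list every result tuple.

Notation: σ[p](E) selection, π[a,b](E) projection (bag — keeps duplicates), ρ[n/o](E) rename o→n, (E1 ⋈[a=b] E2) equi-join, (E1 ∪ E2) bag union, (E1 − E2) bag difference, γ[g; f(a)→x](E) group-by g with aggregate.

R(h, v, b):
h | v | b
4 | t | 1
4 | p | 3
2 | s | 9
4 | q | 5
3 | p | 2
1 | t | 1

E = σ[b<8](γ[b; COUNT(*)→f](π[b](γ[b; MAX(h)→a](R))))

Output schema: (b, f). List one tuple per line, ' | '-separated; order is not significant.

Per-node cardinality:
  R → 6
  γ[b; MAX(h)→a](R) → 5
  π[b](γ[b; MAX(h)→a](R)) → 5
  γ[b; COUNT(*)→f](π[b](γ[b; MAX(h)→a](R))) → 5
  σ[b<8](γ[b; COUNT(*)→f](π[b](γ[b; MAX(h)→a](R)))) → 4

== RESULT ==
b | f
1 | 1
2 | 1
3 | 1
5 | 1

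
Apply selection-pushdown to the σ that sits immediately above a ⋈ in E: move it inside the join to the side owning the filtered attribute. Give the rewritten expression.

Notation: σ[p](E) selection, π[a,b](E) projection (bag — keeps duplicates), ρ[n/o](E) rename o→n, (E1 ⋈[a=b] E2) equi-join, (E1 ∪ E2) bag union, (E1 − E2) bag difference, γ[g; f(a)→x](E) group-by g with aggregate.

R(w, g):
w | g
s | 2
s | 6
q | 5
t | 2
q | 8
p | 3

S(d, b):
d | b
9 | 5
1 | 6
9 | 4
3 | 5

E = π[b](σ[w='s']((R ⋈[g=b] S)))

σ filters on w, owned by the left side.
E' = π[b]((σ[w='s'](R) ⋈[g=b] S))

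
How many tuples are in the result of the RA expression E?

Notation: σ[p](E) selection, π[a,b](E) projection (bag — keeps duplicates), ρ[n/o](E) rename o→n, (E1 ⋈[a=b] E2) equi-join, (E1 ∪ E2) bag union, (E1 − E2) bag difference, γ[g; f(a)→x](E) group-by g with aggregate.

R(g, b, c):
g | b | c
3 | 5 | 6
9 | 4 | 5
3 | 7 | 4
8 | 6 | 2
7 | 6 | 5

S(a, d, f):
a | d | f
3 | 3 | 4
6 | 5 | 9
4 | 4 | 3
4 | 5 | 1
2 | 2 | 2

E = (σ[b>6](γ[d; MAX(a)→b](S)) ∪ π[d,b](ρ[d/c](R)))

Row counts bottom-up:
  S → 5
  γ[d; MAX(a)→b](S) → 4
  σ[b>6](γ[d; MAX(a)→b](S)) → 0
  R → 5
  ρ[d/c](R) → 5
  π[d,b](ρ[d/c](R)) → 5
  (σ[b>6](γ[d; MAX(a)→b](S)) ∪ π[d,b](ρ[d/c](R))) → 5

|E| = 5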